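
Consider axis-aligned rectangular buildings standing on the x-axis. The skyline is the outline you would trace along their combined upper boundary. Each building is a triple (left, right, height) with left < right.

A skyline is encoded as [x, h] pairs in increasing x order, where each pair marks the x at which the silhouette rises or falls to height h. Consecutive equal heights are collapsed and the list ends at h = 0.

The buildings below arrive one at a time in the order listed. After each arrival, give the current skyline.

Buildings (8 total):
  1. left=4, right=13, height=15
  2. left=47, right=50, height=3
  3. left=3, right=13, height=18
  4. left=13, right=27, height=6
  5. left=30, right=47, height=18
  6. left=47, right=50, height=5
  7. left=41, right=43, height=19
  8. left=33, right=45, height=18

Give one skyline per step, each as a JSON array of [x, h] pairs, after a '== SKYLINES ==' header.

== SKYLINES ==
[[4,15],[13,0]]
[[4,15],[13,0],[47,3],[50,0]]
[[3,18],[13,0],[47,3],[50,0]]
[[3,18],[13,6],[27,0],[47,3],[50,0]]
[[3,18],[13,6],[27,0],[30,18],[47,3],[50,0]]
[[3,18],[13,6],[27,0],[30,18],[47,5],[50,0]]
[[3,18],[13,6],[27,0],[30,18],[41,19],[43,18],[47,5],[50,0]]
[[3,18],[13,6],[27,0],[30,18],[41,19],[43,18],[47,5],[50,0]]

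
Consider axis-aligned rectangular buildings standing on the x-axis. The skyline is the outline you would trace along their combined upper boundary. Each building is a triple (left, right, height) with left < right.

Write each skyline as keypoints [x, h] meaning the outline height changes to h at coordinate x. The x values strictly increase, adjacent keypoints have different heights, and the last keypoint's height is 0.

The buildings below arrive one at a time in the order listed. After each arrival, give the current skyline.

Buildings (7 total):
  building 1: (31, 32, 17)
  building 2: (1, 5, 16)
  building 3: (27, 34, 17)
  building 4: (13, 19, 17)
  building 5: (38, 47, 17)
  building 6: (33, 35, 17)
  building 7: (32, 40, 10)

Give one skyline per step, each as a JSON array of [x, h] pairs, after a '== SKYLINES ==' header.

== SKYLINES ==
[[31,17],[32,0]]
[[1,16],[5,0],[31,17],[32,0]]
[[1,16],[5,0],[27,17],[34,0]]
[[1,16],[5,0],[13,17],[19,0],[27,17],[34,0]]
[[1,16],[5,0],[13,17],[19,0],[27,17],[34,0],[38,17],[47,0]]
[[1,16],[5,0],[13,17],[19,0],[27,17],[35,0],[38,17],[47,0]]
[[1,16],[5,0],[13,17],[19,0],[27,17],[35,10],[38,17],[47,0]]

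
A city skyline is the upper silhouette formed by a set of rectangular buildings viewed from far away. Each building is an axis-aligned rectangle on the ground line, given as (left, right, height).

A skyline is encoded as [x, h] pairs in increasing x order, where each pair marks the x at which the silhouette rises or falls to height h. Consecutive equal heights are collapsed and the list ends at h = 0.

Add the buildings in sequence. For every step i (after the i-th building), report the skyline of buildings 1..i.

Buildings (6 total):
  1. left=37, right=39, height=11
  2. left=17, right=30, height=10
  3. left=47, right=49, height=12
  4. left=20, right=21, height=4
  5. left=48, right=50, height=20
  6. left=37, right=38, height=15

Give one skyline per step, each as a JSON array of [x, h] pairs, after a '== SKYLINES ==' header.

== SKYLINES ==
[[37,11],[39,0]]
[[17,10],[30,0],[37,11],[39,0]]
[[17,10],[30,0],[37,11],[39,0],[47,12],[49,0]]
[[17,10],[30,0],[37,11],[39,0],[47,12],[49,0]]
[[17,10],[30,0],[37,11],[39,0],[47,12],[48,20],[50,0]]
[[17,10],[30,0],[37,15],[38,11],[39,0],[47,12],[48,20],[50,0]]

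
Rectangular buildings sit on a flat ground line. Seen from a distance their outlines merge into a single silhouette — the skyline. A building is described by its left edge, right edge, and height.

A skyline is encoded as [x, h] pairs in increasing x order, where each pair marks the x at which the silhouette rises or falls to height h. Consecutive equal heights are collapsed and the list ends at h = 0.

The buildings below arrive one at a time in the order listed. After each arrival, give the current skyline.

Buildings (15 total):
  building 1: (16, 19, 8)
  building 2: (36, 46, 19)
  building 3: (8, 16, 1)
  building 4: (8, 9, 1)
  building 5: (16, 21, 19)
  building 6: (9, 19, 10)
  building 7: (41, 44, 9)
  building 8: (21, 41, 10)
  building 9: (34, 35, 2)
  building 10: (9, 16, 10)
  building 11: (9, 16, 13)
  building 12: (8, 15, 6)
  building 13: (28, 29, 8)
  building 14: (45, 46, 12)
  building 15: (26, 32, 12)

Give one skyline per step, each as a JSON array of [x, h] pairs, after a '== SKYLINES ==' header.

== SKYLINES ==
[[16,8],[19,0]]
[[16,8],[19,0],[36,19],[46,0]]
[[8,1],[16,8],[19,0],[36,19],[46,0]]
[[8,1],[16,8],[19,0],[36,19],[46,0]]
[[8,1],[16,19],[21,0],[36,19],[46,0]]
[[8,1],[9,10],[16,19],[21,0],[36,19],[46,0]]
[[8,1],[9,10],[16,19],[21,0],[36,19],[46,0]]
[[8,1],[9,10],[16,19],[21,10],[36,19],[46,0]]
[[8,1],[9,10],[16,19],[21,10],[36,19],[46,0]]
[[8,1],[9,10],[16,19],[21,10],[36,19],[46,0]]
[[8,1],[9,13],[16,19],[21,10],[36,19],[46,0]]
[[8,6],[9,13],[16,19],[21,10],[36,19],[46,0]]
[[8,6],[9,13],[16,19],[21,10],[36,19],[46,0]]
[[8,6],[9,13],[16,19],[21,10],[36,19],[46,0]]
[[8,6],[9,13],[16,19],[21,10],[26,12],[32,10],[36,19],[46,0]]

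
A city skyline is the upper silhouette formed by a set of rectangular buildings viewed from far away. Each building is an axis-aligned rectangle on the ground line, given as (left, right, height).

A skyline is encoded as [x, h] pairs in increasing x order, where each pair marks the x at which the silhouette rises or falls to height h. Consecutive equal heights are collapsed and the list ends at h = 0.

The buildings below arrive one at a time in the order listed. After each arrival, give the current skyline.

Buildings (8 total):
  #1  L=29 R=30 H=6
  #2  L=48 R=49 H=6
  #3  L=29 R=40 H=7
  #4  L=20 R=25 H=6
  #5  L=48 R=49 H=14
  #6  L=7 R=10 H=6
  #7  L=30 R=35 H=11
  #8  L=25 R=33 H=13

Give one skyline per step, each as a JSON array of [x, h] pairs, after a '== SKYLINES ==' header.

== SKYLINES ==
[[29,6],[30,0]]
[[29,6],[30,0],[48,6],[49,0]]
[[29,7],[40,0],[48,6],[49,0]]
[[20,6],[25,0],[29,7],[40,0],[48,6],[49,0]]
[[20,6],[25,0],[29,7],[40,0],[48,14],[49,0]]
[[7,6],[10,0],[20,6],[25,0],[29,7],[40,0],[48,14],[49,0]]
[[7,6],[10,0],[20,6],[25,0],[29,7],[30,11],[35,7],[40,0],[48,14],[49,0]]
[[7,6],[10,0],[20,6],[25,13],[33,11],[35,7],[40,0],[48,14],[49,0]]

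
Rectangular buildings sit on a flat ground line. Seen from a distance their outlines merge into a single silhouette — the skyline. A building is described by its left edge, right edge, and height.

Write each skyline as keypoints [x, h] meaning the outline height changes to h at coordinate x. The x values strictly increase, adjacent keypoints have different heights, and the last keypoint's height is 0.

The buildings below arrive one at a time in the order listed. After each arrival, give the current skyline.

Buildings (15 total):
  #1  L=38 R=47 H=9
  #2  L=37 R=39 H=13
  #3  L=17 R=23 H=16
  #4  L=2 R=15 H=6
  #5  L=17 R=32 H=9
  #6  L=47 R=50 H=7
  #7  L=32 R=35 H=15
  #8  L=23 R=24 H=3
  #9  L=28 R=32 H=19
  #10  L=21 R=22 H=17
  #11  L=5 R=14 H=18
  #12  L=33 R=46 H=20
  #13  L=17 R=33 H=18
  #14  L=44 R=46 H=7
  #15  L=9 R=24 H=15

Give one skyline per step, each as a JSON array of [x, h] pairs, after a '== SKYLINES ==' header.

== SKYLINES ==
[[38,9],[47,0]]
[[37,13],[39,9],[47,0]]
[[17,16],[23,0],[37,13],[39,9],[47,0]]
[[2,6],[15,0],[17,16],[23,0],[37,13],[39,9],[47,0]]
[[2,6],[15,0],[17,16],[23,9],[32,0],[37,13],[39,9],[47,0]]
[[2,6],[15,0],[17,16],[23,9],[32,0],[37,13],[39,9],[47,7],[50,0]]
[[2,6],[15,0],[17,16],[23,9],[32,15],[35,0],[37,13],[39,9],[47,7],[50,0]]
[[2,6],[15,0],[17,16],[23,9],[32,15],[35,0],[37,13],[39,9],[47,7],[50,0]]
[[2,6],[15,0],[17,16],[23,9],[28,19],[32,15],[35,0],[37,13],[39,9],[47,7],[50,0]]
[[2,6],[15,0],[17,16],[21,17],[22,16],[23,9],[28,19],[32,15],[35,0],[37,13],[39,9],[47,7],[50,0]]
[[2,6],[5,18],[14,6],[15,0],[17,16],[21,17],[22,16],[23,9],[28,19],[32,15],[35,0],[37,13],[39,9],[47,7],[50,0]]
[[2,6],[5,18],[14,6],[15,0],[17,16],[21,17],[22,16],[23,9],[28,19],[32,15],[33,20],[46,9],[47,7],[50,0]]
[[2,6],[5,18],[14,6],[15,0],[17,18],[28,19],[32,18],[33,20],[46,9],[47,7],[50,0]]
[[2,6],[5,18],[14,6],[15,0],[17,18],[28,19],[32,18],[33,20],[46,9],[47,7],[50,0]]
[[2,6],[5,18],[14,15],[17,18],[28,19],[32,18],[33,20],[46,9],[47,7],[50,0]]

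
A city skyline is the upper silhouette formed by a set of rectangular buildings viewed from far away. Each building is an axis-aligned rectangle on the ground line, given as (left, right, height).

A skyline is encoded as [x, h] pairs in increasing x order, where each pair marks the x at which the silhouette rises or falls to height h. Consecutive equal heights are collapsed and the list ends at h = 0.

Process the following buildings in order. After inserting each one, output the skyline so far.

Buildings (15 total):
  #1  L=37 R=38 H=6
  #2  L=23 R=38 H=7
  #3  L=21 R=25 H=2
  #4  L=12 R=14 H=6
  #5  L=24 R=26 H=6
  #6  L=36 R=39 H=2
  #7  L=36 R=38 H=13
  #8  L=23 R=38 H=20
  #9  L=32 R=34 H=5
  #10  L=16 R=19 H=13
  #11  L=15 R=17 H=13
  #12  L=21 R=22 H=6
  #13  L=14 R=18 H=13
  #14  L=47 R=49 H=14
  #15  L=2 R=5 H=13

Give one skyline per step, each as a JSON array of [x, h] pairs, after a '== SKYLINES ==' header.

== SKYLINES ==
[[37,6],[38,0]]
[[23,7],[38,0]]
[[21,2],[23,7],[38,0]]
[[12,6],[14,0],[21,2],[23,7],[38,0]]
[[12,6],[14,0],[21,2],[23,7],[38,0]]
[[12,6],[14,0],[21,2],[23,7],[38,2],[39,0]]
[[12,6],[14,0],[21,2],[23,7],[36,13],[38,2],[39,0]]
[[12,6],[14,0],[21,2],[23,20],[38,2],[39,0]]
[[12,6],[14,0],[21,2],[23,20],[38,2],[39,0]]
[[12,6],[14,0],[16,13],[19,0],[21,2],[23,20],[38,2],[39,0]]
[[12,6],[14,0],[15,13],[19,0],[21,2],[23,20],[38,2],[39,0]]
[[12,6],[14,0],[15,13],[19,0],[21,6],[22,2],[23,20],[38,2],[39,0]]
[[12,6],[14,13],[19,0],[21,6],[22,2],[23,20],[38,2],[39,0]]
[[12,6],[14,13],[19,0],[21,6],[22,2],[23,20],[38,2],[39,0],[47,14],[49,0]]
[[2,13],[5,0],[12,6],[14,13],[19,0],[21,6],[22,2],[23,20],[38,2],[39,0],[47,14],[49,0]]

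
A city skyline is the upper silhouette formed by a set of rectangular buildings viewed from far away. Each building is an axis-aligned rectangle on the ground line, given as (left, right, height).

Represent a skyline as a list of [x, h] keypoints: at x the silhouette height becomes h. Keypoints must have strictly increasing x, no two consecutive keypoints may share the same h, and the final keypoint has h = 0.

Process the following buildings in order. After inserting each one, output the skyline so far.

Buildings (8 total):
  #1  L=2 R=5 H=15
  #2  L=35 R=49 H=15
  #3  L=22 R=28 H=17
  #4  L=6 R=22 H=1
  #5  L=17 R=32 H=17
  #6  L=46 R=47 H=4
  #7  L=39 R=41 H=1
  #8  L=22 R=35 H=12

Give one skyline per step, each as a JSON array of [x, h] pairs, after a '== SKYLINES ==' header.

== SKYLINES ==
[[2,15],[5,0]]
[[2,15],[5,0],[35,15],[49,0]]
[[2,15],[5,0],[22,17],[28,0],[35,15],[49,0]]
[[2,15],[5,0],[6,1],[22,17],[28,0],[35,15],[49,0]]
[[2,15],[5,0],[6,1],[17,17],[32,0],[35,15],[49,0]]
[[2,15],[5,0],[6,1],[17,17],[32,0],[35,15],[49,0]]
[[2,15],[5,0],[6,1],[17,17],[32,0],[35,15],[49,0]]
[[2,15],[5,0],[6,1],[17,17],[32,12],[35,15],[49,0]]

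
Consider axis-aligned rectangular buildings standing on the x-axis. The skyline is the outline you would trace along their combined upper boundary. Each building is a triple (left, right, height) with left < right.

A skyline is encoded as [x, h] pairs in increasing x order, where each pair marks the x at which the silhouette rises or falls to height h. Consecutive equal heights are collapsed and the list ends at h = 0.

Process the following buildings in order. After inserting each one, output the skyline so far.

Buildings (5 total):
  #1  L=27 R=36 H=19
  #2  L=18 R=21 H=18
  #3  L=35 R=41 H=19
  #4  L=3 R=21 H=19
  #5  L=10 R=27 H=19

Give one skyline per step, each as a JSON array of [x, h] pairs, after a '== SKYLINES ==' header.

== SKYLINES ==
[[27,19],[36,0]]
[[18,18],[21,0],[27,19],[36,0]]
[[18,18],[21,0],[27,19],[41,0]]
[[3,19],[21,0],[27,19],[41,0]]
[[3,19],[41,0]]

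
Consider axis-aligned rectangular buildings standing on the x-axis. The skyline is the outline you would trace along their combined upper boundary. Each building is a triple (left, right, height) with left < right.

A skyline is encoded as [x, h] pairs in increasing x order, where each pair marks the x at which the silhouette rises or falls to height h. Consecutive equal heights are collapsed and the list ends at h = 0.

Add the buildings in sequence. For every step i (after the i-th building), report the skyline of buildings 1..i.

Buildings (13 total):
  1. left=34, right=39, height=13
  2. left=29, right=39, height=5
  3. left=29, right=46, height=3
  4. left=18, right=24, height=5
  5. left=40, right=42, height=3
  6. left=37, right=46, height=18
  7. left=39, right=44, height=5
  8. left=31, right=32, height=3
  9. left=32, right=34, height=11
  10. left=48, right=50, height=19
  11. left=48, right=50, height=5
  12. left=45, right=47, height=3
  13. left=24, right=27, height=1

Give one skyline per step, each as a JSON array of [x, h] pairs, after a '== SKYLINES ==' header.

== SKYLINES ==
[[34,13],[39,0]]
[[29,5],[34,13],[39,0]]
[[29,5],[34,13],[39,3],[46,0]]
[[18,5],[24,0],[29,5],[34,13],[39,3],[46,0]]
[[18,5],[24,0],[29,5],[34,13],[39,3],[46,0]]
[[18,5],[24,0],[29,5],[34,13],[37,18],[46,0]]
[[18,5],[24,0],[29,5],[34,13],[37,18],[46,0]]
[[18,5],[24,0],[29,5],[34,13],[37,18],[46,0]]
[[18,5],[24,0],[29,5],[32,11],[34,13],[37,18],[46,0]]
[[18,5],[24,0],[29,5],[32,11],[34,13],[37,18],[46,0],[48,19],[50,0]]
[[18,5],[24,0],[29,5],[32,11],[34,13],[37,18],[46,0],[48,19],[50,0]]
[[18,5],[24,0],[29,5],[32,11],[34,13],[37,18],[46,3],[47,0],[48,19],[50,0]]
[[18,5],[24,1],[27,0],[29,5],[32,11],[34,13],[37,18],[46,3],[47,0],[48,19],[50,0]]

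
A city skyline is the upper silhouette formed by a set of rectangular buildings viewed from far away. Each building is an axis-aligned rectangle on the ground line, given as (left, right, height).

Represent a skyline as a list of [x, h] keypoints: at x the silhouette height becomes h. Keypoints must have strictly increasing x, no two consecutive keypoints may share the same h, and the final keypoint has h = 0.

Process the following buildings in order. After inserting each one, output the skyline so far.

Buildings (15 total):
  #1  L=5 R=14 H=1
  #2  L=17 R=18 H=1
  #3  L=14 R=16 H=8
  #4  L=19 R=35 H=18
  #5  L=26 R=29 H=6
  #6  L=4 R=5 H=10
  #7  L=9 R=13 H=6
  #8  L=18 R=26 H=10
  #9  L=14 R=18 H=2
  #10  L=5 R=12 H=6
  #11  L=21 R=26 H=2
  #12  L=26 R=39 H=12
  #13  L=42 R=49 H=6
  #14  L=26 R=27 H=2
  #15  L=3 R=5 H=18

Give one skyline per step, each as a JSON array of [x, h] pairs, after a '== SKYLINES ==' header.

== SKYLINES ==
[[5,1],[14,0]]
[[5,1],[14,0],[17,1],[18,0]]
[[5,1],[14,8],[16,0],[17,1],[18,0]]
[[5,1],[14,8],[16,0],[17,1],[18,0],[19,18],[35,0]]
[[5,1],[14,8],[16,0],[17,1],[18,0],[19,18],[35,0]]
[[4,10],[5,1],[14,8],[16,0],[17,1],[18,0],[19,18],[35,0]]
[[4,10],[5,1],[9,6],[13,1],[14,8],[16,0],[17,1],[18,0],[19,18],[35,0]]
[[4,10],[5,1],[9,6],[13,1],[14,8],[16,0],[17,1],[18,10],[19,18],[35,0]]
[[4,10],[5,1],[9,6],[13,1],[14,8],[16,2],[18,10],[19,18],[35,0]]
[[4,10],[5,6],[13,1],[14,8],[16,2],[18,10],[19,18],[35,0]]
[[4,10],[5,6],[13,1],[14,8],[16,2],[18,10],[19,18],[35,0]]
[[4,10],[5,6],[13,1],[14,8],[16,2],[18,10],[19,18],[35,12],[39,0]]
[[4,10],[5,6],[13,1],[14,8],[16,2],[18,10],[19,18],[35,12],[39,0],[42,6],[49,0]]
[[4,10],[5,6],[13,1],[14,8],[16,2],[18,10],[19,18],[35,12],[39,0],[42,6],[49,0]]
[[3,18],[5,6],[13,1],[14,8],[16,2],[18,10],[19,18],[35,12],[39,0],[42,6],[49,0]]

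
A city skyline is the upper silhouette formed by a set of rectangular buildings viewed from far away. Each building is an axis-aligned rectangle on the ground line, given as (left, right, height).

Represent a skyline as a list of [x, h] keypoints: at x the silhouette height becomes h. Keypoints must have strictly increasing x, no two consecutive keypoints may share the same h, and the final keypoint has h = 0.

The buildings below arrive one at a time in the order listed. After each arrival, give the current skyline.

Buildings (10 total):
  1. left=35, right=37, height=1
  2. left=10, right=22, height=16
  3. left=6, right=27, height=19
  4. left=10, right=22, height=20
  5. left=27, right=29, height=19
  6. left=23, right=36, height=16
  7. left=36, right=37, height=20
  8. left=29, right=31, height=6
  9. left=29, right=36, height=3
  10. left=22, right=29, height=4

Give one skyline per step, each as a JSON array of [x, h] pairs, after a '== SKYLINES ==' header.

== SKYLINES ==
[[35,1],[37,0]]
[[10,16],[22,0],[35,1],[37,0]]
[[6,19],[27,0],[35,1],[37,0]]
[[6,19],[10,20],[22,19],[27,0],[35,1],[37,0]]
[[6,19],[10,20],[22,19],[29,0],[35,1],[37,0]]
[[6,19],[10,20],[22,19],[29,16],[36,1],[37,0]]
[[6,19],[10,20],[22,19],[29,16],[36,20],[37,0]]
[[6,19],[10,20],[22,19],[29,16],[36,20],[37,0]]
[[6,19],[10,20],[22,19],[29,16],[36,20],[37,0]]
[[6,19],[10,20],[22,19],[29,16],[36,20],[37,0]]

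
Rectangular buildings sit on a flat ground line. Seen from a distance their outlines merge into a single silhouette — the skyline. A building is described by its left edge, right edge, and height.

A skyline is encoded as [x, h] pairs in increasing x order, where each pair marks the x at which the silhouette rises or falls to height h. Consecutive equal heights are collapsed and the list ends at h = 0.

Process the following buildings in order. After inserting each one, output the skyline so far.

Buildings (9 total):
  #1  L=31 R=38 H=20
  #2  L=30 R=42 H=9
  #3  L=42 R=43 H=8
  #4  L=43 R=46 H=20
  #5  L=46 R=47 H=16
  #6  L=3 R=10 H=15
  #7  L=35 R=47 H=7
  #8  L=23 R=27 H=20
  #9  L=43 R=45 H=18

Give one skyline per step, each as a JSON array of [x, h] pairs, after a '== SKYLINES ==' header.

== SKYLINES ==
[[31,20],[38,0]]
[[30,9],[31,20],[38,9],[42,0]]
[[30,9],[31,20],[38,9],[42,8],[43,0]]
[[30,9],[31,20],[38,9],[42,8],[43,20],[46,0]]
[[30,9],[31,20],[38,9],[42,8],[43,20],[46,16],[47,0]]
[[3,15],[10,0],[30,9],[31,20],[38,9],[42,8],[43,20],[46,16],[47,0]]
[[3,15],[10,0],[30,9],[31,20],[38,9],[42,8],[43,20],[46,16],[47,0]]
[[3,15],[10,0],[23,20],[27,0],[30,9],[31,20],[38,9],[42,8],[43,20],[46,16],[47,0]]
[[3,15],[10,0],[23,20],[27,0],[30,9],[31,20],[38,9],[42,8],[43,20],[46,16],[47,0]]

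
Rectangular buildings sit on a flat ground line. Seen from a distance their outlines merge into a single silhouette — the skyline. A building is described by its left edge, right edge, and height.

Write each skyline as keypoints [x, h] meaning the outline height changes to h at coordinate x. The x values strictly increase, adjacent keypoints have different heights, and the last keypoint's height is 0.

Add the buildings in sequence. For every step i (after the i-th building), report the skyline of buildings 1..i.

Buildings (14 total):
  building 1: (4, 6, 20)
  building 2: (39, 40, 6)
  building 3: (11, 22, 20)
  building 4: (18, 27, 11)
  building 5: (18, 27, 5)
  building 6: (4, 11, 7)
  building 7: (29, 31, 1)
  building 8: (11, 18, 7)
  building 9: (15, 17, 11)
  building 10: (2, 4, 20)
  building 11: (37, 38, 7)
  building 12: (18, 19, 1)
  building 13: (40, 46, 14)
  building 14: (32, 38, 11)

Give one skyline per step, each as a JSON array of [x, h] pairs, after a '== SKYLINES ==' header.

== SKYLINES ==
[[4,20],[6,0]]
[[4,20],[6,0],[39,6],[40,0]]
[[4,20],[6,0],[11,20],[22,0],[39,6],[40,0]]
[[4,20],[6,0],[11,20],[22,11],[27,0],[39,6],[40,0]]
[[4,20],[6,0],[11,20],[22,11],[27,0],[39,6],[40,0]]
[[4,20],[6,7],[11,20],[22,11],[27,0],[39,6],[40,0]]
[[4,20],[6,7],[11,20],[22,11],[27,0],[29,1],[31,0],[39,6],[40,0]]
[[4,20],[6,7],[11,20],[22,11],[27,0],[29,1],[31,0],[39,6],[40,0]]
[[4,20],[6,7],[11,20],[22,11],[27,0],[29,1],[31,0],[39,6],[40,0]]
[[2,20],[6,7],[11,20],[22,11],[27,0],[29,1],[31,0],[39,6],[40,0]]
[[2,20],[6,7],[11,20],[22,11],[27,0],[29,1],[31,0],[37,7],[38,0],[39,6],[40,0]]
[[2,20],[6,7],[11,20],[22,11],[27,0],[29,1],[31,0],[37,7],[38,0],[39,6],[40,0]]
[[2,20],[6,7],[11,20],[22,11],[27,0],[29,1],[31,0],[37,7],[38,0],[39,6],[40,14],[46,0]]
[[2,20],[6,7],[11,20],[22,11],[27,0],[29,1],[31,0],[32,11],[38,0],[39,6],[40,14],[46,0]]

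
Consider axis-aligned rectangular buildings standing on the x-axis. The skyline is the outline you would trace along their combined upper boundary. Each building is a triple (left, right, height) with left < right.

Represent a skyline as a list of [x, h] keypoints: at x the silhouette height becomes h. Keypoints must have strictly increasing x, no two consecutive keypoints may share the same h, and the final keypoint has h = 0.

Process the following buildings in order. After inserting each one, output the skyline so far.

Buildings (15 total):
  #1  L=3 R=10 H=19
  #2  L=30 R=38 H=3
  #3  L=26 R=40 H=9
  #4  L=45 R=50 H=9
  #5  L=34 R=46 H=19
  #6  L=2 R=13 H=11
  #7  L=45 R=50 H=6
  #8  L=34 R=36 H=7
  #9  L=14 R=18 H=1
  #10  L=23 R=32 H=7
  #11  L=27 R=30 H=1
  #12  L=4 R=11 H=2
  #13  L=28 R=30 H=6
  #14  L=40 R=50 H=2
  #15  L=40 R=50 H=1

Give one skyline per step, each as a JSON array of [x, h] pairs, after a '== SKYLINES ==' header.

== SKYLINES ==
[[3,19],[10,0]]
[[3,19],[10,0],[30,3],[38,0]]
[[3,19],[10,0],[26,9],[40,0]]
[[3,19],[10,0],[26,9],[40,0],[45,9],[50,0]]
[[3,19],[10,0],[26,9],[34,19],[46,9],[50,0]]
[[2,11],[3,19],[10,11],[13,0],[26,9],[34,19],[46,9],[50,0]]
[[2,11],[3,19],[10,11],[13,0],[26,9],[34,19],[46,9],[50,0]]
[[2,11],[3,19],[10,11],[13,0],[26,9],[34,19],[46,9],[50,0]]
[[2,11],[3,19],[10,11],[13,0],[14,1],[18,0],[26,9],[34,19],[46,9],[50,0]]
[[2,11],[3,19],[10,11],[13,0],[14,1],[18,0],[23,7],[26,9],[34,19],[46,9],[50,0]]
[[2,11],[3,19],[10,11],[13,0],[14,1],[18,0],[23,7],[26,9],[34,19],[46,9],[50,0]]
[[2,11],[3,19],[10,11],[13,0],[14,1],[18,0],[23,7],[26,9],[34,19],[46,9],[50,0]]
[[2,11],[3,19],[10,11],[13,0],[14,1],[18,0],[23,7],[26,9],[34,19],[46,9],[50,0]]
[[2,11],[3,19],[10,11],[13,0],[14,1],[18,0],[23,7],[26,9],[34,19],[46,9],[50,0]]
[[2,11],[3,19],[10,11],[13,0],[14,1],[18,0],[23,7],[26,9],[34,19],[46,9],[50,0]]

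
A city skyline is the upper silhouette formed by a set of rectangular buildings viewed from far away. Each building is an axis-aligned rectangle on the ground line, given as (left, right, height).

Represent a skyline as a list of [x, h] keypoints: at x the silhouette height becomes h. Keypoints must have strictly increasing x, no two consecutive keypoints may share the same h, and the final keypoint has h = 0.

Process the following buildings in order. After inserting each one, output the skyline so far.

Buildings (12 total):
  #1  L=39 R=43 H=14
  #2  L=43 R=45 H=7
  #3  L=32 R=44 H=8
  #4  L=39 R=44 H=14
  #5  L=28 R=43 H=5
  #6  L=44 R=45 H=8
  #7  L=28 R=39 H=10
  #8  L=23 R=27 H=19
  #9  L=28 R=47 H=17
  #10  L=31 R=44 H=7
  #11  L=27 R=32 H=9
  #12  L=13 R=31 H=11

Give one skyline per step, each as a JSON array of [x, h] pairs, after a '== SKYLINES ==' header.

== SKYLINES ==
[[39,14],[43,0]]
[[39,14],[43,7],[45,0]]
[[32,8],[39,14],[43,8],[44,7],[45,0]]
[[32,8],[39,14],[44,7],[45,0]]
[[28,5],[32,8],[39,14],[44,7],[45,0]]
[[28,5],[32,8],[39,14],[44,8],[45,0]]
[[28,10],[39,14],[44,8],[45,0]]
[[23,19],[27,0],[28,10],[39,14],[44,8],[45,0]]
[[23,19],[27,0],[28,17],[47,0]]
[[23,19],[27,0],[28,17],[47,0]]
[[23,19],[27,9],[28,17],[47,0]]
[[13,11],[23,19],[27,11],[28,17],[47,0]]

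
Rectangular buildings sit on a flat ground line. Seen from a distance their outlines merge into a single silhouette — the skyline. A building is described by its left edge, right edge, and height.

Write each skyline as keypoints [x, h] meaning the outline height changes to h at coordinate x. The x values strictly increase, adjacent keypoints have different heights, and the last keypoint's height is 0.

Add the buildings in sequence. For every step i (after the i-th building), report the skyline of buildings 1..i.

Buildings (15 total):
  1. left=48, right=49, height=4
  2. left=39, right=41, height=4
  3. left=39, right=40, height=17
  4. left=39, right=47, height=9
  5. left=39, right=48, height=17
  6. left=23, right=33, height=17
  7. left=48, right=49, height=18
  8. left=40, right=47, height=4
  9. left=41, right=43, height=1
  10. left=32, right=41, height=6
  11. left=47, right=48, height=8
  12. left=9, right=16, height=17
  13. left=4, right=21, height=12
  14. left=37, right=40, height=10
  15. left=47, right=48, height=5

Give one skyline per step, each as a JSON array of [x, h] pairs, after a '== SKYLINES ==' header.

== SKYLINES ==
[[48,4],[49,0]]
[[39,4],[41,0],[48,4],[49,0]]
[[39,17],[40,4],[41,0],[48,4],[49,0]]
[[39,17],[40,9],[47,0],[48,4],[49,0]]
[[39,17],[48,4],[49,0]]
[[23,17],[33,0],[39,17],[48,4],[49,0]]
[[23,17],[33,0],[39,17],[48,18],[49,0]]
[[23,17],[33,0],[39,17],[48,18],[49,0]]
[[23,17],[33,0],[39,17],[48,18],[49,0]]
[[23,17],[33,6],[39,17],[48,18],[49,0]]
[[23,17],[33,6],[39,17],[48,18],[49,0]]
[[9,17],[16,0],[23,17],[33,6],[39,17],[48,18],[49,0]]
[[4,12],[9,17],[16,12],[21,0],[23,17],[33,6],[39,17],[48,18],[49,0]]
[[4,12],[9,17],[16,12],[21,0],[23,17],[33,6],[37,10],[39,17],[48,18],[49,0]]
[[4,12],[9,17],[16,12],[21,0],[23,17],[33,6],[37,10],[39,17],[48,18],[49,0]]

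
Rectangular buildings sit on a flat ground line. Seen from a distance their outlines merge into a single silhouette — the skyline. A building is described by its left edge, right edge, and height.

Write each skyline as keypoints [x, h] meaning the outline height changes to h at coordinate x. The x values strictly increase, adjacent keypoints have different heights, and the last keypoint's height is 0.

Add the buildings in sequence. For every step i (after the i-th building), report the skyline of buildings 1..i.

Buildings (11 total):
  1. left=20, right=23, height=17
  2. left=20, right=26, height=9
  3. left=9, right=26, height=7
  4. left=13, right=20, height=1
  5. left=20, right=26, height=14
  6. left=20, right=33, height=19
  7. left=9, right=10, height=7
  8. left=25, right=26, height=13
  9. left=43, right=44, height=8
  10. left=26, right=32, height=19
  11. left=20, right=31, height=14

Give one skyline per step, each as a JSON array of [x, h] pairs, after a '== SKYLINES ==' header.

== SKYLINES ==
[[20,17],[23,0]]
[[20,17],[23,9],[26,0]]
[[9,7],[20,17],[23,9],[26,0]]
[[9,7],[20,17],[23,9],[26,0]]
[[9,7],[20,17],[23,14],[26,0]]
[[9,7],[20,19],[33,0]]
[[9,7],[20,19],[33,0]]
[[9,7],[20,19],[33,0]]
[[9,7],[20,19],[33,0],[43,8],[44,0]]
[[9,7],[20,19],[33,0],[43,8],[44,0]]
[[9,7],[20,19],[33,0],[43,8],[44,0]]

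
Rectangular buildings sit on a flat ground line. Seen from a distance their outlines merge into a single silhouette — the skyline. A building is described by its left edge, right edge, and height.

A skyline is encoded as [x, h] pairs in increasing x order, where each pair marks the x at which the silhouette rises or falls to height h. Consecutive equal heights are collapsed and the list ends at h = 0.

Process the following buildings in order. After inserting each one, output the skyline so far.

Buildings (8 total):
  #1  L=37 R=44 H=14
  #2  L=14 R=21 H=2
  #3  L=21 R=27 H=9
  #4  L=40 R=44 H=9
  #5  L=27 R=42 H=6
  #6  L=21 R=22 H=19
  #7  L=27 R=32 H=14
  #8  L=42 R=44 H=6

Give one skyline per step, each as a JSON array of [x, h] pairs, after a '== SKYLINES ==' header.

== SKYLINES ==
[[37,14],[44,0]]
[[14,2],[21,0],[37,14],[44,0]]
[[14,2],[21,9],[27,0],[37,14],[44,0]]
[[14,2],[21,9],[27,0],[37,14],[44,0]]
[[14,2],[21,9],[27,6],[37,14],[44,0]]
[[14,2],[21,19],[22,9],[27,6],[37,14],[44,0]]
[[14,2],[21,19],[22,9],[27,14],[32,6],[37,14],[44,0]]
[[14,2],[21,19],[22,9],[27,14],[32,6],[37,14],[44,0]]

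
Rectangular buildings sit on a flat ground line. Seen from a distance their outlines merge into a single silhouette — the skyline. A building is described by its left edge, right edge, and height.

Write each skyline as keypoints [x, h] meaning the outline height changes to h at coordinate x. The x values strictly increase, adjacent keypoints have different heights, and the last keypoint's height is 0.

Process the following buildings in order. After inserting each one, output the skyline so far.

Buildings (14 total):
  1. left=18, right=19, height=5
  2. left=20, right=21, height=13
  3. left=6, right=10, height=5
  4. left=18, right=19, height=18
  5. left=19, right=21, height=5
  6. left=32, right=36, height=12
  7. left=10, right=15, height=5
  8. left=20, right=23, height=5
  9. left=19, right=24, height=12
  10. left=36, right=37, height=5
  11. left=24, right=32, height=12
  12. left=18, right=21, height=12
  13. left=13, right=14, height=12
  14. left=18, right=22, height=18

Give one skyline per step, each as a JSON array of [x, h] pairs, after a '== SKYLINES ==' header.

== SKYLINES ==
[[18,5],[19,0]]
[[18,5],[19,0],[20,13],[21,0]]
[[6,5],[10,0],[18,5],[19,0],[20,13],[21,0]]
[[6,5],[10,0],[18,18],[19,0],[20,13],[21,0]]
[[6,5],[10,0],[18,18],[19,5],[20,13],[21,0]]
[[6,5],[10,0],[18,18],[19,5],[20,13],[21,0],[32,12],[36,0]]
[[6,5],[15,0],[18,18],[19,5],[20,13],[21,0],[32,12],[36,0]]
[[6,5],[15,0],[18,18],[19,5],[20,13],[21,5],[23,0],[32,12],[36,0]]
[[6,5],[15,0],[18,18],[19,12],[20,13],[21,12],[24,0],[32,12],[36,0]]
[[6,5],[15,0],[18,18],[19,12],[20,13],[21,12],[24,0],[32,12],[36,5],[37,0]]
[[6,5],[15,0],[18,18],[19,12],[20,13],[21,12],[36,5],[37,0]]
[[6,5],[15,0],[18,18],[19,12],[20,13],[21,12],[36,5],[37,0]]
[[6,5],[13,12],[14,5],[15,0],[18,18],[19,12],[20,13],[21,12],[36,5],[37,0]]
[[6,5],[13,12],[14,5],[15,0],[18,18],[22,12],[36,5],[37,0]]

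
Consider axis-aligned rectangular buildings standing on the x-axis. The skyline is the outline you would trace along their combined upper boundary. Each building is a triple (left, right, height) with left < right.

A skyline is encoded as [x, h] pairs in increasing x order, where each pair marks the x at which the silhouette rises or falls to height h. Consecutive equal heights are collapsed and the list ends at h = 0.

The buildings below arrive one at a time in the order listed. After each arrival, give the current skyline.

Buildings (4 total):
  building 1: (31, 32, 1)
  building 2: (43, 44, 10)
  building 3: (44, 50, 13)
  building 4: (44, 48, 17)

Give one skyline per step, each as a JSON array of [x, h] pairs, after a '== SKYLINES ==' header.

== SKYLINES ==
[[31,1],[32,0]]
[[31,1],[32,0],[43,10],[44,0]]
[[31,1],[32,0],[43,10],[44,13],[50,0]]
[[31,1],[32,0],[43,10],[44,17],[48,13],[50,0]]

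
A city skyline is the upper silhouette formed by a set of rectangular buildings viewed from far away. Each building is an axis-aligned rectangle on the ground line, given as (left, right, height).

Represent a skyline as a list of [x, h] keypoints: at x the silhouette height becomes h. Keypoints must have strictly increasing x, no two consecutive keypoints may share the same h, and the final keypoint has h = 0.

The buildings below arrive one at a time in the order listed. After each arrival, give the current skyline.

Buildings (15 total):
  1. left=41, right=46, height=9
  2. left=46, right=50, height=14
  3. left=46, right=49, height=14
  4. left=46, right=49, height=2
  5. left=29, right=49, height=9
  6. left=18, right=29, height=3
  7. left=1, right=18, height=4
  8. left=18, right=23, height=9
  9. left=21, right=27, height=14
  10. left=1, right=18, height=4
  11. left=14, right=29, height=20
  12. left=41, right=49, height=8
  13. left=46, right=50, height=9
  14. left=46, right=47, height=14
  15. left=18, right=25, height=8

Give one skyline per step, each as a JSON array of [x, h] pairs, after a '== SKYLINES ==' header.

== SKYLINES ==
[[41,9],[46,0]]
[[41,9],[46,14],[50,0]]
[[41,9],[46,14],[50,0]]
[[41,9],[46,14],[50,0]]
[[29,9],[46,14],[50,0]]
[[18,3],[29,9],[46,14],[50,0]]
[[1,4],[18,3],[29,9],[46,14],[50,0]]
[[1,4],[18,9],[23,3],[29,9],[46,14],[50,0]]
[[1,4],[18,9],[21,14],[27,3],[29,9],[46,14],[50,0]]
[[1,4],[18,9],[21,14],[27,3],[29,9],[46,14],[50,0]]
[[1,4],[14,20],[29,9],[46,14],[50,0]]
[[1,4],[14,20],[29,9],[46,14],[50,0]]
[[1,4],[14,20],[29,9],[46,14],[50,0]]
[[1,4],[14,20],[29,9],[46,14],[50,0]]
[[1,4],[14,20],[29,9],[46,14],[50,0]]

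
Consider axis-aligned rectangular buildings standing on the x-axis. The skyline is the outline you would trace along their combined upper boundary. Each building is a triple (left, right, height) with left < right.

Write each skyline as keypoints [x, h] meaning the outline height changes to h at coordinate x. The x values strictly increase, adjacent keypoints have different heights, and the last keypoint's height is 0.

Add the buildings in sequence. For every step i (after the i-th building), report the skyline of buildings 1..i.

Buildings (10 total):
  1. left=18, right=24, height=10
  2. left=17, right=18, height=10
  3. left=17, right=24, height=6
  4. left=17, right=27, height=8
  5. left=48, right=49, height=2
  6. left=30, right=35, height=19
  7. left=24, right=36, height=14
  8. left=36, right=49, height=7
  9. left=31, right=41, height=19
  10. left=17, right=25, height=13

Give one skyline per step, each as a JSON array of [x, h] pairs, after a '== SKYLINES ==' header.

== SKYLINES ==
[[18,10],[24,0]]
[[17,10],[24,0]]
[[17,10],[24,0]]
[[17,10],[24,8],[27,0]]
[[17,10],[24,8],[27,0],[48,2],[49,0]]
[[17,10],[24,8],[27,0],[30,19],[35,0],[48,2],[49,0]]
[[17,10],[24,14],[30,19],[35,14],[36,0],[48,2],[49,0]]
[[17,10],[24,14],[30,19],[35,14],[36,7],[49,0]]
[[17,10],[24,14],[30,19],[41,7],[49,0]]
[[17,13],[24,14],[30,19],[41,7],[49,0]]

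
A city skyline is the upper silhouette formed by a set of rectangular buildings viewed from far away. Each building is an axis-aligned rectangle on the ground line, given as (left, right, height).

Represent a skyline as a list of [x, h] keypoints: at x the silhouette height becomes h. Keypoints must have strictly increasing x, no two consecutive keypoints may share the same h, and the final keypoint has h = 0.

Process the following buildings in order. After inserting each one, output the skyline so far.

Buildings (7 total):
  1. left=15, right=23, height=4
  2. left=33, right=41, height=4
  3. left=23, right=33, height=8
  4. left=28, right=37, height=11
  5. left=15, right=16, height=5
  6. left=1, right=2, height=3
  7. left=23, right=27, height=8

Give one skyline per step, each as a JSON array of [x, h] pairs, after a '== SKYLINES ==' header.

== SKYLINES ==
[[15,4],[23,0]]
[[15,4],[23,0],[33,4],[41,0]]
[[15,4],[23,8],[33,4],[41,0]]
[[15,4],[23,8],[28,11],[37,4],[41,0]]
[[15,5],[16,4],[23,8],[28,11],[37,4],[41,0]]
[[1,3],[2,0],[15,5],[16,4],[23,8],[28,11],[37,4],[41,0]]
[[1,3],[2,0],[15,5],[16,4],[23,8],[28,11],[37,4],[41,0]]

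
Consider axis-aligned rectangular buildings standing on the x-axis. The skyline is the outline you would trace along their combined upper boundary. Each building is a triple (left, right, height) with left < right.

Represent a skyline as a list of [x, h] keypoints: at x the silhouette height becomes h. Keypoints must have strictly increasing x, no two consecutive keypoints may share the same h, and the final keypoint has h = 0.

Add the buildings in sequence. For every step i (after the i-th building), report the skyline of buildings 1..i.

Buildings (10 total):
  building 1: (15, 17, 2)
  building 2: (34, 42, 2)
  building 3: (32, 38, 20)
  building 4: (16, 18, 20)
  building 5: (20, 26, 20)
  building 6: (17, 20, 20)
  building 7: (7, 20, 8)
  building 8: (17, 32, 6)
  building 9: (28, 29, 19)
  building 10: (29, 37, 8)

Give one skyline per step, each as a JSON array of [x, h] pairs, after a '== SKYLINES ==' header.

== SKYLINES ==
[[15,2],[17,0]]
[[15,2],[17,0],[34,2],[42,0]]
[[15,2],[17,0],[32,20],[38,2],[42,0]]
[[15,2],[16,20],[18,0],[32,20],[38,2],[42,0]]
[[15,2],[16,20],[18,0],[20,20],[26,0],[32,20],[38,2],[42,0]]
[[15,2],[16,20],[26,0],[32,20],[38,2],[42,0]]
[[7,8],[16,20],[26,0],[32,20],[38,2],[42,0]]
[[7,8],[16,20],[26,6],[32,20],[38,2],[42,0]]
[[7,8],[16,20],[26,6],[28,19],[29,6],[32,20],[38,2],[42,0]]
[[7,8],[16,20],[26,6],[28,19],[29,8],[32,20],[38,2],[42,0]]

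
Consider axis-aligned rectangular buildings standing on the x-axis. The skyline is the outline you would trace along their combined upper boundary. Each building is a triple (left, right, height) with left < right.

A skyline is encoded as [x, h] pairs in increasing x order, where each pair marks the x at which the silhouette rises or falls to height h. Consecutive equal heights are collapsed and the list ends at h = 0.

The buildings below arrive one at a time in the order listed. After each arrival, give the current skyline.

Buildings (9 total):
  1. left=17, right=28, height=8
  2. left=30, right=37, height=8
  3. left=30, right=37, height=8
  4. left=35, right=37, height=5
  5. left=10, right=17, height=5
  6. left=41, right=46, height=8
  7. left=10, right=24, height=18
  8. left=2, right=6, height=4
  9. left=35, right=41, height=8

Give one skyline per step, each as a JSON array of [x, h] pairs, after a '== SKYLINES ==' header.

== SKYLINES ==
[[17,8],[28,0]]
[[17,8],[28,0],[30,8],[37,0]]
[[17,8],[28,0],[30,8],[37,0]]
[[17,8],[28,0],[30,8],[37,0]]
[[10,5],[17,8],[28,0],[30,8],[37,0]]
[[10,5],[17,8],[28,0],[30,8],[37,0],[41,8],[46,0]]
[[10,18],[24,8],[28,0],[30,8],[37,0],[41,8],[46,0]]
[[2,4],[6,0],[10,18],[24,8],[28,0],[30,8],[37,0],[41,8],[46,0]]
[[2,4],[6,0],[10,18],[24,8],[28,0],[30,8],[46,0]]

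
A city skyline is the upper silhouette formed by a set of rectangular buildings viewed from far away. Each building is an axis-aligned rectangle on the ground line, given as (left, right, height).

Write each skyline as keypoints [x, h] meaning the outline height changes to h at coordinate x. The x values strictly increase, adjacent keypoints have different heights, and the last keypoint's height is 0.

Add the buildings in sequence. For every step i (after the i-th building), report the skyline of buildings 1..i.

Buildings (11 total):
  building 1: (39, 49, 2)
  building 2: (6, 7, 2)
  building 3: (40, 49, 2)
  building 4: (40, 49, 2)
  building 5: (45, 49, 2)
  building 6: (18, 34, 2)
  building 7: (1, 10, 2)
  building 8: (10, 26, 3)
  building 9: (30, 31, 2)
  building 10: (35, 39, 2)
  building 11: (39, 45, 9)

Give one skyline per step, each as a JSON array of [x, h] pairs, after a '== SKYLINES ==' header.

== SKYLINES ==
[[39,2],[49,0]]
[[6,2],[7,0],[39,2],[49,0]]
[[6,2],[7,0],[39,2],[49,0]]
[[6,2],[7,0],[39,2],[49,0]]
[[6,2],[7,0],[39,2],[49,0]]
[[6,2],[7,0],[18,2],[34,0],[39,2],[49,0]]
[[1,2],[10,0],[18,2],[34,0],[39,2],[49,0]]
[[1,2],[10,3],[26,2],[34,0],[39,2],[49,0]]
[[1,2],[10,3],[26,2],[34,0],[39,2],[49,0]]
[[1,2],[10,3],[26,2],[34,0],[35,2],[49,0]]
[[1,2],[10,3],[26,2],[34,0],[35,2],[39,9],[45,2],[49,0]]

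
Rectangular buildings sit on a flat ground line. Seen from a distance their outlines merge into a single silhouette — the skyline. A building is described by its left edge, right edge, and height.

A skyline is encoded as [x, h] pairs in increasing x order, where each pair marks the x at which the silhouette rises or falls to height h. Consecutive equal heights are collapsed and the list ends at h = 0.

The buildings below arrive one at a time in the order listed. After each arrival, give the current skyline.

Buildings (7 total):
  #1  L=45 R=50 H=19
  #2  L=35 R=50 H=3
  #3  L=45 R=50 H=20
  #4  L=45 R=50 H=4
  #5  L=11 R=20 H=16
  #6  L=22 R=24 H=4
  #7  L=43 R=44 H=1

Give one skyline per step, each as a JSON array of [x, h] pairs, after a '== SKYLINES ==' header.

== SKYLINES ==
[[45,19],[50,0]]
[[35,3],[45,19],[50,0]]
[[35,3],[45,20],[50,0]]
[[35,3],[45,20],[50,0]]
[[11,16],[20,0],[35,3],[45,20],[50,0]]
[[11,16],[20,0],[22,4],[24,0],[35,3],[45,20],[50,0]]
[[11,16],[20,0],[22,4],[24,0],[35,3],[45,20],[50,0]]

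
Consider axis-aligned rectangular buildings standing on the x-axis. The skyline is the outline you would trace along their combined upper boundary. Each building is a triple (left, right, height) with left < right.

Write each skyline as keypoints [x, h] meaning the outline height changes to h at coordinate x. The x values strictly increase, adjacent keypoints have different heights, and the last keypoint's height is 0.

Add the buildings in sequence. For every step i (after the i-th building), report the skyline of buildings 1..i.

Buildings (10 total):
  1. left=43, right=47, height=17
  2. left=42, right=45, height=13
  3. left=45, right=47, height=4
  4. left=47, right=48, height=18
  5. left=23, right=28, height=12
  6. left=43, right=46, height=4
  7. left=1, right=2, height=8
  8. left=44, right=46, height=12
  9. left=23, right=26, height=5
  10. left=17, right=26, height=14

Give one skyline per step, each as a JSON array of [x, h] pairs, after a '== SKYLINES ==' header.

== SKYLINES ==
[[43,17],[47,0]]
[[42,13],[43,17],[47,0]]
[[42,13],[43,17],[47,0]]
[[42,13],[43,17],[47,18],[48,0]]
[[23,12],[28,0],[42,13],[43,17],[47,18],[48,0]]
[[23,12],[28,0],[42,13],[43,17],[47,18],[48,0]]
[[1,8],[2,0],[23,12],[28,0],[42,13],[43,17],[47,18],[48,0]]
[[1,8],[2,0],[23,12],[28,0],[42,13],[43,17],[47,18],[48,0]]
[[1,8],[2,0],[23,12],[28,0],[42,13],[43,17],[47,18],[48,0]]
[[1,8],[2,0],[17,14],[26,12],[28,0],[42,13],[43,17],[47,18],[48,0]]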